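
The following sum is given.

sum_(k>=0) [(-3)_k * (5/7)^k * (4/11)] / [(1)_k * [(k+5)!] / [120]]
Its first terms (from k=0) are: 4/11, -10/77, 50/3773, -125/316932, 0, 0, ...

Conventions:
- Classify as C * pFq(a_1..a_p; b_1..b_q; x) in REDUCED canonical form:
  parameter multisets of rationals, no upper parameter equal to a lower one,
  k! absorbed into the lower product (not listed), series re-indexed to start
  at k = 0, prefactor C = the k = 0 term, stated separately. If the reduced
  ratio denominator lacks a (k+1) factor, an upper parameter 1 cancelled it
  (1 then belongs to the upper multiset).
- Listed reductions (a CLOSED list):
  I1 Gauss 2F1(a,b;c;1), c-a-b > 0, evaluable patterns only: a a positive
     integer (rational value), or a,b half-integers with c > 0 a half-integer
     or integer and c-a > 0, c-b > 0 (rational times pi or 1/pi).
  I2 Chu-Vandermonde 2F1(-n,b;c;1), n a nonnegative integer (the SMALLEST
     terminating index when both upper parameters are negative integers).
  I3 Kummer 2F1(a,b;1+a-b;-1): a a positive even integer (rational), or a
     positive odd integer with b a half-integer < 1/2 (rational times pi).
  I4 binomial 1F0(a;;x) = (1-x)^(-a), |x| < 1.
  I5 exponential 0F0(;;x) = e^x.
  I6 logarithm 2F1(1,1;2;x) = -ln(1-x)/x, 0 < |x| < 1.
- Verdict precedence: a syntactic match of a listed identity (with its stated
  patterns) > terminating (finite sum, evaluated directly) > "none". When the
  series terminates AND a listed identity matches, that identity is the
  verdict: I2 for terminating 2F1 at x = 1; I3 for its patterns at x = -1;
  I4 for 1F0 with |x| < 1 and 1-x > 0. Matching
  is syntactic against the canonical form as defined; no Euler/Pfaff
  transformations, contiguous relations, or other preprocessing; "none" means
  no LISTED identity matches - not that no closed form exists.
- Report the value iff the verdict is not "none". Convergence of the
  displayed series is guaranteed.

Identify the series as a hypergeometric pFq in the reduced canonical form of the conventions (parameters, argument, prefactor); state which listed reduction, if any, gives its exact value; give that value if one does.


This is 4/11 * 1F1(-3; 6; 5/7) in reduced canonical form. Verdict: terminating - no listed pattern fits, but -3 in the upper list cuts the series at k = 3; direct evaluation. Sum: 78163/316932.

Key step: x = (5/7) and (1)_k (prefactor 4/11) is k! itself.
Consecutive-term ratio: r(k) = (5/7) * (k-3) / [(k+6) (k+1)] - poly over poly, x = (5/7) from leading terms; C = 4/11 at k = 0.


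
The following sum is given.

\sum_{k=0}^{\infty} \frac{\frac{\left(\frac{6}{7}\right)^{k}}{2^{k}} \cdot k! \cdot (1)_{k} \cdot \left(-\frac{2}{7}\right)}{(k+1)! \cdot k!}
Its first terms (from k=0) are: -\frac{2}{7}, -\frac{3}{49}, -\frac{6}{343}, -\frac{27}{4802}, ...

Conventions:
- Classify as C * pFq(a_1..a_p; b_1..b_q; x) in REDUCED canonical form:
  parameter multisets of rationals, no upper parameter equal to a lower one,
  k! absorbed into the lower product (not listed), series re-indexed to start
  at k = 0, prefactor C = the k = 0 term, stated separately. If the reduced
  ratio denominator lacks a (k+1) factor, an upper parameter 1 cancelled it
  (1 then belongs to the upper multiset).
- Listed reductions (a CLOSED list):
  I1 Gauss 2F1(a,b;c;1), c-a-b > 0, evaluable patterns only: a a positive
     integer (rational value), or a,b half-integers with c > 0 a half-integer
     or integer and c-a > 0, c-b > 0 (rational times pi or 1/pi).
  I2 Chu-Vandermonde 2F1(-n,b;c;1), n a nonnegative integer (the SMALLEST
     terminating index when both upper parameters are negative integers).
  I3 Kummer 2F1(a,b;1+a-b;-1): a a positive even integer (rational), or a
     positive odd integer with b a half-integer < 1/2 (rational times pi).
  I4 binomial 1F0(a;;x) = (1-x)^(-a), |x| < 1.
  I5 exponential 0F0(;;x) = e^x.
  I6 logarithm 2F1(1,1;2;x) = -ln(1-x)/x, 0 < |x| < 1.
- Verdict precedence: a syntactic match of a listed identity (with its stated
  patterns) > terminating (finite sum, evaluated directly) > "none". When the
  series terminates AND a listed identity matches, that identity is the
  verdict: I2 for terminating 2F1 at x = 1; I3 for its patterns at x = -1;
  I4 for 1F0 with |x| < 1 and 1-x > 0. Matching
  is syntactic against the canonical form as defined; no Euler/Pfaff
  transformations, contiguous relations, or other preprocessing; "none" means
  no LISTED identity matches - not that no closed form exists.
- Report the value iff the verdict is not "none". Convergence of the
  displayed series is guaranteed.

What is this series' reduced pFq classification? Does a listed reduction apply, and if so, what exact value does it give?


The series (x = \frac{3}{7}) is 2F1: upper {1, 1}, lower {2}, prefactor -\frac{2}{7}. Verdict: the logarithmic series (I6) matches (the logarithm: parameters (1,1;2), x = \frac{3}{7}). Exact value: \frac{2}{3} \cdot \ln\left(\frac{4}{7}\right).

Structural cue: t_0 being -\frac{2}{7}, the denominator's factorial ratio (prefactor -2/7) is a lower Pochhammer.
Adjacent-term ratio: r(k) = \frac{3}{7} * (k+1) (k+1) / [(k+2) (k+1)] - rational; roots negated = parameters, x = \frac{3}{7}, C = -\frac{2}{7}.


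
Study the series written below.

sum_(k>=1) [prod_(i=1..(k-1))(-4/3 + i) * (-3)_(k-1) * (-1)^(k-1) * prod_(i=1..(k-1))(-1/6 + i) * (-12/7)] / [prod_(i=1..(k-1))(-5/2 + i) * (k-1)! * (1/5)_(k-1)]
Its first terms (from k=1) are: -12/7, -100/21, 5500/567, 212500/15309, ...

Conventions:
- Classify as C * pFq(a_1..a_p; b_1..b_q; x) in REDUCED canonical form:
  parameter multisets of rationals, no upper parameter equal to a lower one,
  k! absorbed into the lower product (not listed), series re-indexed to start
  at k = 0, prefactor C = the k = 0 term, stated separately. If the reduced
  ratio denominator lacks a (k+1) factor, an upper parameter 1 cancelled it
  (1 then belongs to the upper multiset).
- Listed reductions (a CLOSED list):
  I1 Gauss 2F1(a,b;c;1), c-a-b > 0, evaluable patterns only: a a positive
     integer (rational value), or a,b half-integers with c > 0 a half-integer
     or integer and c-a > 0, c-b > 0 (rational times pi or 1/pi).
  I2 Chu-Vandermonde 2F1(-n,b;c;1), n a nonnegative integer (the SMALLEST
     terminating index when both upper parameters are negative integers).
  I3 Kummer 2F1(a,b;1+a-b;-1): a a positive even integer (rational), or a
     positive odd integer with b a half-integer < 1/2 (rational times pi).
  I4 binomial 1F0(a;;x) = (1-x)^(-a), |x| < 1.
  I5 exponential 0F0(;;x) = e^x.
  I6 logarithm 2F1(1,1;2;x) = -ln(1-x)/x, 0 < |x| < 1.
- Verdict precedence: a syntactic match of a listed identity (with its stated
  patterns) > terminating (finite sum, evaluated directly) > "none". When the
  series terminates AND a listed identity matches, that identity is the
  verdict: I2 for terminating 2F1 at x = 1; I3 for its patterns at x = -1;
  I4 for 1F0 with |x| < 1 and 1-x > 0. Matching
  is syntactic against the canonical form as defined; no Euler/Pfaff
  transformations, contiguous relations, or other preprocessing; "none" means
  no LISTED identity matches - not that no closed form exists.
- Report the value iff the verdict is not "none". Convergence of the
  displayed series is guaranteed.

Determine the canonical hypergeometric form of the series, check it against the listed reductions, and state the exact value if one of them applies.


Reduced: x = -1, 3F2, upper = {-3, -1/3, 5/6}, lower = {-3/2, 1/5}, C = -12/7. Verdict: terminating (-3 upstairs). 4 nonzero terms in all; added directly. Hence: 37408/2187.

The tell: x = (-1) and the running product (C = -12/7) telescopes to a rising factorial.
Step ratio: r(k) = (-1) * (k-3) (k-1/3) (k+5/6) / [(k-3/2) (k+1/5) (k+1)] - poly over poly, x = (-1) from leading terms; C = -12/7 at k = 0.


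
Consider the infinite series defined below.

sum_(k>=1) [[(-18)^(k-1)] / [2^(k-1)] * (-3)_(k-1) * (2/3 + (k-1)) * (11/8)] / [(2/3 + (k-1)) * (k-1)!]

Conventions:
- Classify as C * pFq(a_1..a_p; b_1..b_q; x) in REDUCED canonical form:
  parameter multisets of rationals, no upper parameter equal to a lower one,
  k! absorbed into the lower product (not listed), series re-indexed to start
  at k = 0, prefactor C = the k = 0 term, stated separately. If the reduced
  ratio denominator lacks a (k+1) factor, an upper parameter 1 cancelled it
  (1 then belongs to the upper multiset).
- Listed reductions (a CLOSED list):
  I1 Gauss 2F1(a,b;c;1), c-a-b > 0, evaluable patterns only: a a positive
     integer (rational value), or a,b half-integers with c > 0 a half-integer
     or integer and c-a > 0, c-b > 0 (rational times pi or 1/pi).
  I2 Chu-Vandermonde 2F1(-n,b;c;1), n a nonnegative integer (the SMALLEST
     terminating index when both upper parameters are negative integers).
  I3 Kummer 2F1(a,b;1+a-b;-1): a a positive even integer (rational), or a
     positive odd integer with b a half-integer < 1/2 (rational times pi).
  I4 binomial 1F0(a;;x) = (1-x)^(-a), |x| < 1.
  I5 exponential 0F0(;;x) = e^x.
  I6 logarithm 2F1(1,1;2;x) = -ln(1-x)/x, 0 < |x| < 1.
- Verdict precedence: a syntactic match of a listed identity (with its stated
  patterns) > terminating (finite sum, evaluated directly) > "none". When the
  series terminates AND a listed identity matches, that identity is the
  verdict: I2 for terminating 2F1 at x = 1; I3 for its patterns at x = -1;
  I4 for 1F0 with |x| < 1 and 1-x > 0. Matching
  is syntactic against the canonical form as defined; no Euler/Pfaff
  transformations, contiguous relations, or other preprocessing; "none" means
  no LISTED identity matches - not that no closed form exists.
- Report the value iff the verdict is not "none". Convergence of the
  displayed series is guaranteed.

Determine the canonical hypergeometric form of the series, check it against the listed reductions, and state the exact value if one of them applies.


x = -9 here; the reduced form reads 1F0, upper {-3}, lower {-}, C = 11/8. Verdict: terminating at k = 3: the factor (-3)_k kills every later term; summing the 4 survivors is exact. Sum: 1375.

Key observation: from the first term 11/8: the two k-th powers (C = 11/8) combine into one argument.
Adjacent-term ratio: r(k) = (-9) * (k-3) / [(k+1)] ; factor over Q: parameters, x = (-9), and C = 11/8.


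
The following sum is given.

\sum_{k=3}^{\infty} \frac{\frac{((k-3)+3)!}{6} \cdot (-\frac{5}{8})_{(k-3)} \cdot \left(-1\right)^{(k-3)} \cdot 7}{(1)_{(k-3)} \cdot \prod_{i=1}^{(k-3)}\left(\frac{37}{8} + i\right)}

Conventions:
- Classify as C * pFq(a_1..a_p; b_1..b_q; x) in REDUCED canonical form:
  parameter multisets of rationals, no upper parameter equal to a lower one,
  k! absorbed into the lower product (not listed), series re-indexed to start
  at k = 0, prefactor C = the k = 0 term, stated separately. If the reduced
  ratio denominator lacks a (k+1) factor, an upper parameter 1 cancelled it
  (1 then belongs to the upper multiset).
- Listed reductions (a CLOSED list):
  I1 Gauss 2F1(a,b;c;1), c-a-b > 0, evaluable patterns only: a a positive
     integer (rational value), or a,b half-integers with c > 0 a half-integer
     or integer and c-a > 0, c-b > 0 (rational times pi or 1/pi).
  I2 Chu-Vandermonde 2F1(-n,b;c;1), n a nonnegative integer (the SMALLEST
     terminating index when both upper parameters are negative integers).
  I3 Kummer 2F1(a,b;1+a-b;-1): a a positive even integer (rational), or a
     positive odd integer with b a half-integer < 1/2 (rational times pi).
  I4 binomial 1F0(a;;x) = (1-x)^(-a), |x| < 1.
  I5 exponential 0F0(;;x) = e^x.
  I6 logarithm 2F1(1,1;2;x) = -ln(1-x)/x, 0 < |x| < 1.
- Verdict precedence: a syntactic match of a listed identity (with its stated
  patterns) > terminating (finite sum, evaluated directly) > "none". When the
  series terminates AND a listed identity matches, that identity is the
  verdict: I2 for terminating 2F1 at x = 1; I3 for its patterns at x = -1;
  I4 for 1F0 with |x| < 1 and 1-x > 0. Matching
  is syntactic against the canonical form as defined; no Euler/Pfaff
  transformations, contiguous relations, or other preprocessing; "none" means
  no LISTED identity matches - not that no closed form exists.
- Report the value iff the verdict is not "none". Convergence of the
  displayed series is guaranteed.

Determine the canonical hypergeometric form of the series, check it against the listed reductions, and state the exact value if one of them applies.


The series (x = -1) is 2F1: upper {-\frac{5}{8}, 4}, lower {\frac{45}{8}}, prefactor 7. Verdict: Kummer (I3) applies (x = -1; c = \frac{45}{8} equals 1+a-b for upper {-\frac{5}{8}, 4}: listed pattern). Sum: \frac{7511}{768}.

Key step: x = -1 and (1)_k (C = 7) is k! itself.
Step ratio: r(k) = -1 * (k-\frac{5}{8}) (k+4) / [(k+\frac{45}{8}) (k+1)] - poly over poly, x = -1 from leading terms; C = 7 at k = 0.


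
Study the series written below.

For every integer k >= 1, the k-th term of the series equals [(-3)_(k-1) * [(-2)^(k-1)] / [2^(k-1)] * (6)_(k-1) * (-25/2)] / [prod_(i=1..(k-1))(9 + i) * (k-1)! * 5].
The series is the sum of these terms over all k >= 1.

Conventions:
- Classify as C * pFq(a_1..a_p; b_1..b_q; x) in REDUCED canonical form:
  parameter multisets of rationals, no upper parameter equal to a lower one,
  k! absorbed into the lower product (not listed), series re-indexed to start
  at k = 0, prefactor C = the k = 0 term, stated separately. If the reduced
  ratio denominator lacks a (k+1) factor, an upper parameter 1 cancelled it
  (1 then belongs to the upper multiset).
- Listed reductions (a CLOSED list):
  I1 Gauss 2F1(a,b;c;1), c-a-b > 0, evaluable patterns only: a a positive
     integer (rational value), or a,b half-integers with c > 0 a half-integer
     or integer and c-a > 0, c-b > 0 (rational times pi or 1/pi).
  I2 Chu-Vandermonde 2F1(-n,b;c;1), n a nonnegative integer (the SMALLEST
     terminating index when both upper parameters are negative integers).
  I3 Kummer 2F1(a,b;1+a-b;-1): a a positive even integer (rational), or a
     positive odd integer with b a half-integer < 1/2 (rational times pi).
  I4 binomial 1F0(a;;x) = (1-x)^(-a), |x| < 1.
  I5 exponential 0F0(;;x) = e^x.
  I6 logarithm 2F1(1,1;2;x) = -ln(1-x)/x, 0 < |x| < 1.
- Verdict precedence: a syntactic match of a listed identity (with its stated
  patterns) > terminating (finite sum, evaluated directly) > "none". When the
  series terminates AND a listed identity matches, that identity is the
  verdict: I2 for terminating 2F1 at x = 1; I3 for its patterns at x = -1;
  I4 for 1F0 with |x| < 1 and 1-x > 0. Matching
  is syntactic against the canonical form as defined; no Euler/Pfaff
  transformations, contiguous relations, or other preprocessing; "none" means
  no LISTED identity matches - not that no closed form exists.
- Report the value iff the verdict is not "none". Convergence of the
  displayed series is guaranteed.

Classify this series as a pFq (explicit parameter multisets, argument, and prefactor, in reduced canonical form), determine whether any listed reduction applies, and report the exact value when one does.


This is -5/2 * 2F1(-3, 6; 10; -1) in reduced canonical form. Verdict: the Kummer evaluation I3 applies (x = -1; c = 10 equals 1+a-b for upper {-3, 6}: listed pattern). Exact value: -21/2.

Key step: t_0 = -5/2 here, and the two k-th powers (C = -5/2) combine into one argument.
Ratio: r(k) = (-1) * (k-3) (k+6) / [(k+10) (k+1)] ; factor over Q: parameters, x = (-1), and C = -5/2.


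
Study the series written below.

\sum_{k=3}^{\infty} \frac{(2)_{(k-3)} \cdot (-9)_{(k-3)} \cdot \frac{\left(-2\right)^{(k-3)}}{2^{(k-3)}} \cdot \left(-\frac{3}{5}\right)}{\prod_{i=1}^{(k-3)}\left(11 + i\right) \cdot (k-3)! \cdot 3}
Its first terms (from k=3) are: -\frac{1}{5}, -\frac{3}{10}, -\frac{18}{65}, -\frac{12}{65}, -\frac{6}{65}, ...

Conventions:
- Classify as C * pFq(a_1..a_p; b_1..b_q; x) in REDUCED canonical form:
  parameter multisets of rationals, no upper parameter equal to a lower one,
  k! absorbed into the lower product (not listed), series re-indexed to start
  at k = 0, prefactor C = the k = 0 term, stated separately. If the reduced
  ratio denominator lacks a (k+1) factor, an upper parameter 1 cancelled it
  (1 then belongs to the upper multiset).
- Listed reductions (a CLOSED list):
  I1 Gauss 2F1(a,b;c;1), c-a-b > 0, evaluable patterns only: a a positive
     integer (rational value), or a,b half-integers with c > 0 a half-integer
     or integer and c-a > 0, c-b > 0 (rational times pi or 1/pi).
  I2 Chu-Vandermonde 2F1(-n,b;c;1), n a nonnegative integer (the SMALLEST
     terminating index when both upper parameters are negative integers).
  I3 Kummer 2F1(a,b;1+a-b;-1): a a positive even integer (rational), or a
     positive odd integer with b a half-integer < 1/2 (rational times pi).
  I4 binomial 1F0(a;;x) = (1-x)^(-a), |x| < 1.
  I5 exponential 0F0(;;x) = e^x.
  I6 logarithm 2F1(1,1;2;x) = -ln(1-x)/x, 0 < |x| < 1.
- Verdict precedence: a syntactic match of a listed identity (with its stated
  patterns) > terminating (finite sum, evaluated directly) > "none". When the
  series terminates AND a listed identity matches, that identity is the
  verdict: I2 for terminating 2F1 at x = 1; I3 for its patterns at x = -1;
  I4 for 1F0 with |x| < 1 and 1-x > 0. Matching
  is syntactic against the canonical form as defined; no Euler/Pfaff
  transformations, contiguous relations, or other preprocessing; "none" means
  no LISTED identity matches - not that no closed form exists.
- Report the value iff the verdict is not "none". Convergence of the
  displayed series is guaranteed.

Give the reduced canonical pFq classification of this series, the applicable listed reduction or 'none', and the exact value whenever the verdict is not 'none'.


The series (x = -1) is 2F1: upper {-9, 2}, lower {12}, prefactor -\frac{1}{5}. Verdict (x = -1): the Kummer evaluation I3 applies (x = -1; c = 12 equals 1+a-b for upper {-9, 2}: listed pattern). Its exact value is -\frac{11}{10}.

Key observation: x = -1 and the lower running product (C = -1/5) is a rising factorial.
Ratio: r(k) = -1 * (k-9) (k+2) / [(k+12) (k+1)] - poly over poly, x = -1 from leading terms; C = -\frac{1}{5} at k = 0.


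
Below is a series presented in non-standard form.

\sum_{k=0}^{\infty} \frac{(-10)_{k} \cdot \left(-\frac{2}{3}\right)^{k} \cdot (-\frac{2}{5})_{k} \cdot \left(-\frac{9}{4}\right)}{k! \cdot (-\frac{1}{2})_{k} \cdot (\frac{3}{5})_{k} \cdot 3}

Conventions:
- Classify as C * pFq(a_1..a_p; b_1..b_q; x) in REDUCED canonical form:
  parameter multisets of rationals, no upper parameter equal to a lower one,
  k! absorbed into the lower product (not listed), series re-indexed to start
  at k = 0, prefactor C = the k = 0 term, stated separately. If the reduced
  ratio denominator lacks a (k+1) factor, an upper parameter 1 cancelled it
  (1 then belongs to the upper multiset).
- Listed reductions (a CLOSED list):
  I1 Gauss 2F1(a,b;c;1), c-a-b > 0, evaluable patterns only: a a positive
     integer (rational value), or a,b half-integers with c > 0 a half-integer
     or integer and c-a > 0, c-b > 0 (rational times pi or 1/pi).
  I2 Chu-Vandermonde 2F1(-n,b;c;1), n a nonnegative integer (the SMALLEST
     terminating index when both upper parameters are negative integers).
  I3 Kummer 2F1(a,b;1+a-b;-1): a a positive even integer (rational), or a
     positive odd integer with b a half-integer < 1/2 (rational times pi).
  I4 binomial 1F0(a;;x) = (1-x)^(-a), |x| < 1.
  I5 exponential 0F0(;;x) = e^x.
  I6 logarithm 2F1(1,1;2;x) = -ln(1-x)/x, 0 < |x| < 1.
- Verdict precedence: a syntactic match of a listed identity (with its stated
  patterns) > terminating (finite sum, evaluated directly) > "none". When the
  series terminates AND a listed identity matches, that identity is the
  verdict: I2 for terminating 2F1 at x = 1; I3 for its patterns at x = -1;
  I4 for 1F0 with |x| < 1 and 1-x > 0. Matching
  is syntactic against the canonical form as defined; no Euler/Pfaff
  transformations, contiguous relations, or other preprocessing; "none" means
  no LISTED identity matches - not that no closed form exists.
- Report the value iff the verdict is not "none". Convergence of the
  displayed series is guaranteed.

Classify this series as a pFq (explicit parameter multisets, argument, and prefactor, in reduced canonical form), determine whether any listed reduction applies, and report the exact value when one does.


The series (x = -\frac{2}{3}) is 2F2: upper {-10, -\frac{2}{5}}, lower {-\frac{1}{2}, \frac{3}{5}}, prefactor -\frac{3}{4}. Verdict: terminating - the sum ends at index 10 because -10 is a negative integer; exact evaluation follows. Hence: -\frac{63551117339032114907}{1682376303565257300}.

Key step: from the first term -\frac{3}{4}: the constant factors (C = -3/4, x = -2/3) combine into one prefactor.
Consecutive-term ratio: r(k) = -\frac{2}{3} * (k-10) (k-\frac{2}{5}) / [(k-\frac{1}{2}) (k+\frac{3}{5}) (k+1)] - rational in k. x = -\frac{2}{3}; t_0 = -\frac{3}{4}; negate the roots.


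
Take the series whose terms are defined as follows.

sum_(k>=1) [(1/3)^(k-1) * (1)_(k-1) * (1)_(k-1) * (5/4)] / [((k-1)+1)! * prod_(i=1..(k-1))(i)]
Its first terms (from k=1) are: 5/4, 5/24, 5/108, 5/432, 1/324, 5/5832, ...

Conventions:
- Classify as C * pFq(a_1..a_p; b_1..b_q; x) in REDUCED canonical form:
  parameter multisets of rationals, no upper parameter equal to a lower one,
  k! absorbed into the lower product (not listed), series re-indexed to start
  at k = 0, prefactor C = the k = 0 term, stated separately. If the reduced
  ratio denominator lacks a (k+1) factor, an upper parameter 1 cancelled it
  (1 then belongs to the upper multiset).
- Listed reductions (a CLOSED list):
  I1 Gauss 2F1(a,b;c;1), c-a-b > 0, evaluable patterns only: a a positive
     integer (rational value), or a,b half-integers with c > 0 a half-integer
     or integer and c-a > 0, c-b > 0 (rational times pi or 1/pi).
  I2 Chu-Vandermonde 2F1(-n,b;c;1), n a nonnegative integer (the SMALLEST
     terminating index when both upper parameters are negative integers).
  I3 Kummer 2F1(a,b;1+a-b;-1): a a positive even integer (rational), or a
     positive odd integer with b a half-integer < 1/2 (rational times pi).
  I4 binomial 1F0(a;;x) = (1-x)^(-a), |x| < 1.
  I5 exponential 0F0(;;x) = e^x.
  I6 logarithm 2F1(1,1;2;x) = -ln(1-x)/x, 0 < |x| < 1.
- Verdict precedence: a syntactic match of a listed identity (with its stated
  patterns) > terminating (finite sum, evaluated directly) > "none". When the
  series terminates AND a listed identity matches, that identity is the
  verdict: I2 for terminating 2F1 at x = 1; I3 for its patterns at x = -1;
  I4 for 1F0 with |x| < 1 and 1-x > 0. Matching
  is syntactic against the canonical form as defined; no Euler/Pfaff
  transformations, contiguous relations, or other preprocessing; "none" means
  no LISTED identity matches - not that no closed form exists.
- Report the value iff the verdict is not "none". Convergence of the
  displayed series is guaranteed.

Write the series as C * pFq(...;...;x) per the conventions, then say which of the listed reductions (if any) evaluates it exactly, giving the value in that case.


x = 1/3 here; the reduced form reads 2F1, upper {1, 1}, lower {2}, C = 5/4. Verdict: the logarithmic series (I6) applies (the logarithm: parameters (1,1;2), x = 1/3). Hence: (-15/4) * ln(2/3).

Key step: from the first term 5/4: the product of the first k integers (prefactor 5/4) is k!.
Step ratio: r(k) = (1/3) * (k+1) (k+1) / [(k+2) (k+1)] - rational in k. x = (1/3); t_0 = 5/4; negate the roots.


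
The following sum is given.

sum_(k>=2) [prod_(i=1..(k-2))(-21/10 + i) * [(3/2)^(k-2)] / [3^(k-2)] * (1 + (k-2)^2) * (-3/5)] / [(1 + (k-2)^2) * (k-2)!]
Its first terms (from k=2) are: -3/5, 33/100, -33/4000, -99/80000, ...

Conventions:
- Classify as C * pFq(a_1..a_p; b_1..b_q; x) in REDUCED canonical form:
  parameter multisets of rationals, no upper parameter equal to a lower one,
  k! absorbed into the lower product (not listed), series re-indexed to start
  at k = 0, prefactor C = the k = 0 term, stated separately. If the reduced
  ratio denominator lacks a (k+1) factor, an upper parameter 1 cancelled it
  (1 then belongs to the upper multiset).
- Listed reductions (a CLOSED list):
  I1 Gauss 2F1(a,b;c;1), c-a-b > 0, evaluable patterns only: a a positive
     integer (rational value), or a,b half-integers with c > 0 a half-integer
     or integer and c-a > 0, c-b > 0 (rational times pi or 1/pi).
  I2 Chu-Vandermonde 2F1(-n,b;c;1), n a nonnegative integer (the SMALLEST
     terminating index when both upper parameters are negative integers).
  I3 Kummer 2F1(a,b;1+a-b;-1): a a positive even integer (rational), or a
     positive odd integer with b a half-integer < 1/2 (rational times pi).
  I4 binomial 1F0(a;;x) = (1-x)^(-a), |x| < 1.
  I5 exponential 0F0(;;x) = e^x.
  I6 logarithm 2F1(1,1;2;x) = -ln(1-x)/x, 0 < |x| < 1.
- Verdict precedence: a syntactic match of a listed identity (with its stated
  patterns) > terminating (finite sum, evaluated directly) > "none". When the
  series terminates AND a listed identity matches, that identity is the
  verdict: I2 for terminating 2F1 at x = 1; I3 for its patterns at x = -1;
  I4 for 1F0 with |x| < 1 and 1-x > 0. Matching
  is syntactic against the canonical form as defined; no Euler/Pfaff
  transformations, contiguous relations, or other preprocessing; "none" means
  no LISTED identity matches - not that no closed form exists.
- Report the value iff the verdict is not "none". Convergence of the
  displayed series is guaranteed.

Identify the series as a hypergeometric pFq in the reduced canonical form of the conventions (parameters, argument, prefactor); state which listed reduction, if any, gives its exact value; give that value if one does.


Canonical form: C = -3/5 times 1F0 with upper {-11/10}, lower {-}, x = 1/2. Verdict at x = 1/2: binomial (I4) matches (the 1F0 binomial series: exponent 11/10, x = 1/2). Hence: (-3/5) * (1/2)^(11/10).

Key observation: with t_0 = -3/5, the two k-th powers (C = -3/5) combine into one argument.
Adjacent-term ratio: r(k) = (1/2) * (k-11/10) / [(k+1)] - rational in k. x = (1/2); t_0 = -3/5; negate the roots.


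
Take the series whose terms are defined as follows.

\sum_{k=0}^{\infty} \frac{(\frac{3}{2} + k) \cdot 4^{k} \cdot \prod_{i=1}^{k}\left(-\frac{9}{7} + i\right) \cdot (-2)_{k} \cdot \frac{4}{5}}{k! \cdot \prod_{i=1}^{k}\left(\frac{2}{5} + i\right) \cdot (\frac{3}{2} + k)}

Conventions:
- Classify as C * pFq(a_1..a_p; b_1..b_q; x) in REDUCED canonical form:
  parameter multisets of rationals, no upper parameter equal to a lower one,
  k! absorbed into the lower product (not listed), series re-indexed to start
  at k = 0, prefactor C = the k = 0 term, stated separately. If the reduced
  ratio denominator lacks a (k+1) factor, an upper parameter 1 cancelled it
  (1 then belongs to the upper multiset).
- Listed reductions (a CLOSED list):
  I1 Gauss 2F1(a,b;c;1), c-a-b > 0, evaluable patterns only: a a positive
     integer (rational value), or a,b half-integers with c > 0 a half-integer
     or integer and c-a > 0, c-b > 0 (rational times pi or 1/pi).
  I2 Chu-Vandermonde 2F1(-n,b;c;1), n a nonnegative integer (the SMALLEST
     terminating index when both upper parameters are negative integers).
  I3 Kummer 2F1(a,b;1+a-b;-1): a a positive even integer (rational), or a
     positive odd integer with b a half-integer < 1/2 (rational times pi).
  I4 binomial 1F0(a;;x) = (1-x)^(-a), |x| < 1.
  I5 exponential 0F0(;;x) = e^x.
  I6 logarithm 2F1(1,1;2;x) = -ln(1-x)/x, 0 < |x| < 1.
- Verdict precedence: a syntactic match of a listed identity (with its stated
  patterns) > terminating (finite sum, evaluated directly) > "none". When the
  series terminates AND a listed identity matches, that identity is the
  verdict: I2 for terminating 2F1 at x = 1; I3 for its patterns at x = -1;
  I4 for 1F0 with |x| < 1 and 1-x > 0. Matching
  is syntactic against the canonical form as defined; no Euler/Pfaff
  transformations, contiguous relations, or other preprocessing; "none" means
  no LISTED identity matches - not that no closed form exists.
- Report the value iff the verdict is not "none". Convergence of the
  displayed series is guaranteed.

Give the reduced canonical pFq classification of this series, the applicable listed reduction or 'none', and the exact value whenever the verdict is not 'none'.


Canonical form: C = \frac{4}{5} times 2F1 with upper {-2, -\frac{2}{7}}, lower {\frac{7}{5}}, x = 4. Verdict: terminating - no listed pattern fits, but -2 in the upper list cuts the series at k = 2; direct evaluation. Hence: \frac{6836}{5145}.

First insight: from the first term \frac{4}{5}: the lower running product (prefactor 4/5) is a rising factorial.
Ratio: r(k) = 4 * (k-2) (k-\frac{2}{7}) / [(k+\frac{7}{5}) (k+1)] - poly over poly, x = 4 from leading terms; C = \frac{4}{5} at k = 0.


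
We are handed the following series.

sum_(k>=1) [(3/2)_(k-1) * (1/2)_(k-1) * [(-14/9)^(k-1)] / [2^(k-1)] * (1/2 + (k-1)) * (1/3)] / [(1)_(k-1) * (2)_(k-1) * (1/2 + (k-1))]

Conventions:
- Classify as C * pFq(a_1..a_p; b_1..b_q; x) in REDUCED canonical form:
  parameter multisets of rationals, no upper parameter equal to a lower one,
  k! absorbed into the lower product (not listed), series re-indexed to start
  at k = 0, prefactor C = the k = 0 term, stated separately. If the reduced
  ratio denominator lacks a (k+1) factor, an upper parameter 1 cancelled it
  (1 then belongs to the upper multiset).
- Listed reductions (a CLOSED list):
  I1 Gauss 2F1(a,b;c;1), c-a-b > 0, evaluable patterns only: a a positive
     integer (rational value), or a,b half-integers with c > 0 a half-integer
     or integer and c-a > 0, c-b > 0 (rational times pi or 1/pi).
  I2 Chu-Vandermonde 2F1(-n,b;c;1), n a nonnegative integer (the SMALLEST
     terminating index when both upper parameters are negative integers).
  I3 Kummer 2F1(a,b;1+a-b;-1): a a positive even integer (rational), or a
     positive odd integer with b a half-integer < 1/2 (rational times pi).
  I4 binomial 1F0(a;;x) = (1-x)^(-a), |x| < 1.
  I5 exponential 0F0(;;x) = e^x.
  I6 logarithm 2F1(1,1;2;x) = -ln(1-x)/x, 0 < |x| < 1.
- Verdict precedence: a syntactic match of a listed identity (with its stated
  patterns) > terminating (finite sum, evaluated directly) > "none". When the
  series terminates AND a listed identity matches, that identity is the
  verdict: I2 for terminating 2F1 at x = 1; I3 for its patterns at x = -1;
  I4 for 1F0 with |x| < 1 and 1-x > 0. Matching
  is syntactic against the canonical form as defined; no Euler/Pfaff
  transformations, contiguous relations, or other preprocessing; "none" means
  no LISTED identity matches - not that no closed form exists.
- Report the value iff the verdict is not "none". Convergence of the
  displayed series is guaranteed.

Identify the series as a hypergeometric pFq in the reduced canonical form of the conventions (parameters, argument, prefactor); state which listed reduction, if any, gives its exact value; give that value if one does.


x = -7/9 here; the reduced form reads 2F1, upper {1/2, 3/2}, lower {2}, C = 1/3. Verdict: none - at argument -7/9 the multisets {1/2, 3/2} ; {2} match no listed identity.

First insight: x = (-7/9) and the two k-th powers (C = 1/3, x = -7/9) combine into one argument.
Ratio: r(k) = (-7/9) * (k+1/2) (k+3/2) / [(k+2) (k+1)] - rational; roots negated = parameters, x = (-7/9), C = 1/3.


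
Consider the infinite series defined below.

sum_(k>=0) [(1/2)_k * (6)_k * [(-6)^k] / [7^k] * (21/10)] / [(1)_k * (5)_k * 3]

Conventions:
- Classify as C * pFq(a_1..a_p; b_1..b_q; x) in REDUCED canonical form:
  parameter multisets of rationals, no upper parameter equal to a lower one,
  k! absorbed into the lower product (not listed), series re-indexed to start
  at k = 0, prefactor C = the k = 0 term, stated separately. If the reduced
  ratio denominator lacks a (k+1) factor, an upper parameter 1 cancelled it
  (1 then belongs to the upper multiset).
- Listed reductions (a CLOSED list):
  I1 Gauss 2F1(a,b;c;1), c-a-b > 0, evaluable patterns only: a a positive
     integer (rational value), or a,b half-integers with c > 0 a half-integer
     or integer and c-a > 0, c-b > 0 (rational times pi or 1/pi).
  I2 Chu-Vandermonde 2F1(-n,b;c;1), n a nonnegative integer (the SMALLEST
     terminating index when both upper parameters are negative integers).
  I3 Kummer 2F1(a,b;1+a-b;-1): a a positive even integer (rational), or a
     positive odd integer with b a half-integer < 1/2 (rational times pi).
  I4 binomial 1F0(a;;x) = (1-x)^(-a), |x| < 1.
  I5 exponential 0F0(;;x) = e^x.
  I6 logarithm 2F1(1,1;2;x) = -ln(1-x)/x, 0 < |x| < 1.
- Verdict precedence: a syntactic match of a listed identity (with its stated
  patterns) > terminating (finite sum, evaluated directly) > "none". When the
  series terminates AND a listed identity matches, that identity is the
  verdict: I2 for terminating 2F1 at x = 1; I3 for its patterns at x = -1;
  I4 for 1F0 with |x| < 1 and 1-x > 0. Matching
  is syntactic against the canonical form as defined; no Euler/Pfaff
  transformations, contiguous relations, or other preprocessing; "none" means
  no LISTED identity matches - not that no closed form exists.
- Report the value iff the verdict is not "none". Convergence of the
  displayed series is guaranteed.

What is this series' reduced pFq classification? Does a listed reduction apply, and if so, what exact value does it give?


Reduced: x = -6/7, 2F1, upper = {1/2, 6}, lower = {5}, C = 7/10. Verdict: none. No listed pattern accepts 2F1(1/2, 6; 5; -6/7).

Key observation: with t_0 = 7/10, (1)_k (prefactor 7/10) is k! itself.
Term ratio: r(k) = (-6/7) * (k+1/2) (k+6) / [(k+5) (k+1)] ; factor over Q: parameters, x = (-6/7), and C = 7/10.


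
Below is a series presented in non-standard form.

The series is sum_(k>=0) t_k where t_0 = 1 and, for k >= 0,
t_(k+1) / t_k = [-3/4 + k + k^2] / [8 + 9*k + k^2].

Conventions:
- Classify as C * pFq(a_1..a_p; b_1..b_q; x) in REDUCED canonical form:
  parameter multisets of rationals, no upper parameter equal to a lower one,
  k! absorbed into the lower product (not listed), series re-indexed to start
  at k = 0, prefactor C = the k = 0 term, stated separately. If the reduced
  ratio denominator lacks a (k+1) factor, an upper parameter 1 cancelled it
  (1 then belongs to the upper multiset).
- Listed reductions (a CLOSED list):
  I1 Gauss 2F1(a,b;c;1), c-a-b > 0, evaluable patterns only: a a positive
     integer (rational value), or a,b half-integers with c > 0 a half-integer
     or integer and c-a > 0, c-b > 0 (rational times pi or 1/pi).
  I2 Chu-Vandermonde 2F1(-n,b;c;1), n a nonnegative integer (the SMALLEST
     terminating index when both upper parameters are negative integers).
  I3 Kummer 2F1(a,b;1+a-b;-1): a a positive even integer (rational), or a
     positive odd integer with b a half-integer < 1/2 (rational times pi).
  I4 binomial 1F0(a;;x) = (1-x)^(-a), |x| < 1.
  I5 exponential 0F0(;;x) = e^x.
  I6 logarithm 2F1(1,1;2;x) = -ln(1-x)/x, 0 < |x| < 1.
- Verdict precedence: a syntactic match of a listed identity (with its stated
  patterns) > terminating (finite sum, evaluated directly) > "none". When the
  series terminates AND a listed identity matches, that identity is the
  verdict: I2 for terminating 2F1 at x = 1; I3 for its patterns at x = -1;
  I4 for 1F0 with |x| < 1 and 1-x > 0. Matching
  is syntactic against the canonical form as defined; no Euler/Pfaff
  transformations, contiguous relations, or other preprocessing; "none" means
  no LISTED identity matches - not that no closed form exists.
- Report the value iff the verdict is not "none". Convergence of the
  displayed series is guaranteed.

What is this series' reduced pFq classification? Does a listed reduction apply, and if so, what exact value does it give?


Reduced: x = 1, 2F1, upper = {-1/2, 3/2}, lower = {8}, C = 1. Verdict: Gauss (I1, half-integer pattern) matches (x = 1; upper {-1/2, 3/2} half-integers, c = 8 in the evaluable pattern). Sum: (4194304/1486485) / pi.

Key step: t_0 = 1 here, and the expanded ratio factors over Q; prefactor 1, roots give parameters.
Consecutive-term ratio: r(k) = 1 * (k-1/2) (k+3/2) / [(k+8) (k+1)] - rational in k. x = 1; t_0 = 1; negate the roots.


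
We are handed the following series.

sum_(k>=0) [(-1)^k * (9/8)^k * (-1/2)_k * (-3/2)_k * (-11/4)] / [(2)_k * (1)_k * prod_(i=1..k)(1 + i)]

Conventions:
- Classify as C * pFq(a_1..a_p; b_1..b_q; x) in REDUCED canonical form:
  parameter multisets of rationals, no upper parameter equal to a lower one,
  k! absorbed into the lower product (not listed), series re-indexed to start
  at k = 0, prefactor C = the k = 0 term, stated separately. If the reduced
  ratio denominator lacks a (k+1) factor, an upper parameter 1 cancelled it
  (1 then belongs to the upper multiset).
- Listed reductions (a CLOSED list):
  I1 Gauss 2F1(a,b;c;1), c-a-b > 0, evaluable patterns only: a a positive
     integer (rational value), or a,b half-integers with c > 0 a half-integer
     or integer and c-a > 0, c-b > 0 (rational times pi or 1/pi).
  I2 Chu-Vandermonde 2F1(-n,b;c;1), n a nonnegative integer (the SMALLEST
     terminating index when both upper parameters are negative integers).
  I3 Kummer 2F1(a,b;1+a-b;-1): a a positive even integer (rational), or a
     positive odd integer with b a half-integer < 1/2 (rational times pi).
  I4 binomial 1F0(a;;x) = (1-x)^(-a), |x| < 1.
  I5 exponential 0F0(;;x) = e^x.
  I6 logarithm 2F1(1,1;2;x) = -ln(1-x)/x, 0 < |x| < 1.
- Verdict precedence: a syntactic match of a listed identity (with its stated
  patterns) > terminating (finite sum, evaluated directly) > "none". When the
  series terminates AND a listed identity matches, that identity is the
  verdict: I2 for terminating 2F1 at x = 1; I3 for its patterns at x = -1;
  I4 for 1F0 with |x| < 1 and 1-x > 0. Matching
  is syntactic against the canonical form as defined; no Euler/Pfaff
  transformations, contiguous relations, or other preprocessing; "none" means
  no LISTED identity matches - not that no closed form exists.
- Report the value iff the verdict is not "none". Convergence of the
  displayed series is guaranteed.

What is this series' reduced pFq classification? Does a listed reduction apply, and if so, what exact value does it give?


Structural cue: with t_0 = -11/4, the lower running product (C = -11/4, x = -9/8) is a rising factorial.
Adjacent-term ratio: r(k) = (-9/8) * (k-3/2) (k-1/2) / [(k+2) (k+2) (k+1)] - poly over poly, x = (-9/8) from leading terms; C = -11/4 at k = 0.

x = -9/8 here; the reduced form reads 2F2, upper {-3/2, -1/2}, lower {2, 2}, C = -11/4. Verdict: none. Every listed pattern misses the 2F2 form at -9/8, upper {-3/2, -1/2}.


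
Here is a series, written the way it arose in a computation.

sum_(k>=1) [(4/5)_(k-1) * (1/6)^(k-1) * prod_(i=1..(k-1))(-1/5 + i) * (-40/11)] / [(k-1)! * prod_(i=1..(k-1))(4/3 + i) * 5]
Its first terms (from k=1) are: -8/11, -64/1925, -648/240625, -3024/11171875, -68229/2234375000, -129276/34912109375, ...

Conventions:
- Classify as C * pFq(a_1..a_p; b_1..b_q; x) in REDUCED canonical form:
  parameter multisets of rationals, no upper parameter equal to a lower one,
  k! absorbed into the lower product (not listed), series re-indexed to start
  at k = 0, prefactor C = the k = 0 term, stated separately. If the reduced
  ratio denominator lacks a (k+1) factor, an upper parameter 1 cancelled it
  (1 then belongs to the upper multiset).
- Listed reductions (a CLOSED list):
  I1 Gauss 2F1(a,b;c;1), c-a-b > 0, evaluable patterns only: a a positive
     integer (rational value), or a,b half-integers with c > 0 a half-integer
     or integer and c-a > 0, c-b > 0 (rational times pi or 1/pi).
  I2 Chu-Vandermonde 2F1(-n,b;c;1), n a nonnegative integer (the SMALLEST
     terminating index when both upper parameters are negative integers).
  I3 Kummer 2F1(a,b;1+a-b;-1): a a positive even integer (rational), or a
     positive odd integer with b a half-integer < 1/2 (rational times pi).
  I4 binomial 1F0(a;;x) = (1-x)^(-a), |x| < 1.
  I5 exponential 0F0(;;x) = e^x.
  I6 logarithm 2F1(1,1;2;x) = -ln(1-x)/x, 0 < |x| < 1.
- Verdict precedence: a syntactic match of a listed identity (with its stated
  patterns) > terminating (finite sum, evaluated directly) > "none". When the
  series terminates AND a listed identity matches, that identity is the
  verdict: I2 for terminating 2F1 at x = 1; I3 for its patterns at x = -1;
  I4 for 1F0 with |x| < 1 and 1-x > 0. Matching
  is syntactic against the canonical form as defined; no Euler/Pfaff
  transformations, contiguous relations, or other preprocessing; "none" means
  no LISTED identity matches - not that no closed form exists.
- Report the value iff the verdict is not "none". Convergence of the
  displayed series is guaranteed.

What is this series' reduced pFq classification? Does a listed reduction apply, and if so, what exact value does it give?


The series (x = 1/6) is 2F1: upper {4/5, 4/5}, lower {7/3}, prefactor -8/11. Verdict: none. A 2F1 with upper {4/5, 4/5} fits none of I1-I6 at x = 1/6; the sum runs forever.

Structural cue: t_0 = -8/11 here, and the constant factors (C = -8/11, x = 1/6) combine into one prefactor.
Ratio: r(k) = (1/6) * (k+4/5) (k+4/5) / [(k+7/3) (k+1)] - poly over poly, x = (1/6) from leading terms; C = -8/11 at k = 0.
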